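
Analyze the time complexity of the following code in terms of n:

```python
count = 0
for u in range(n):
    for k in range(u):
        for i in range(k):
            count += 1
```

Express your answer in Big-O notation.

Each loop level contributes: n × n × n. Multiplying the contributions gives O(n^3).

Answer: O(n^3)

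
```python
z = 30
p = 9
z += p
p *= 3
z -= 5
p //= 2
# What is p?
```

Trace:
`z = 30` → z = 30
`p = 9` → p = 9
`z += p` → z = 39
`p *= 3` → p = 27
`z -= 5` → z = 34
`p //= 2` → p = 13
So p = 13

Answer: 13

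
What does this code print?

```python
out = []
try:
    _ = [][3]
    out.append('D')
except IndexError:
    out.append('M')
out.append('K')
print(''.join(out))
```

Execution trace: 'M' (except IndexError) → 'K' (after the try/except). Output: MK

Answer: MK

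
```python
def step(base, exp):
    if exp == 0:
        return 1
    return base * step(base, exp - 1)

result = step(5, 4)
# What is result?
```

step(5, 4) = 5 * 5 * 5 * 5 = 625

Answer: 625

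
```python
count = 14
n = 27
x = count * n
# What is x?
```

Trace:
`count = 14` → count = 14
`n = 27` → n = 27
`x = count * n` → x = 378
So x = 378

Answer: 378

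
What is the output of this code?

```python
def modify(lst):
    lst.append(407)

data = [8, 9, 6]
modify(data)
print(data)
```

Key concept: function modifies passed list.
Step by step:
`data = [8, 9, 6]` → data = [8, 9, 6]
`modify(data)` → data = [8, 9, 6, 407]
`print(data)` → prints [8, 9, 6, 407]

Answer: [8, 9, 6, 407]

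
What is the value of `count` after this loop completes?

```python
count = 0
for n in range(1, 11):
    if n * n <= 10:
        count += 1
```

Count numbers where n² ≤ 10
`count` takes the values: 0 → 1 → 2 → 3

Answer: 3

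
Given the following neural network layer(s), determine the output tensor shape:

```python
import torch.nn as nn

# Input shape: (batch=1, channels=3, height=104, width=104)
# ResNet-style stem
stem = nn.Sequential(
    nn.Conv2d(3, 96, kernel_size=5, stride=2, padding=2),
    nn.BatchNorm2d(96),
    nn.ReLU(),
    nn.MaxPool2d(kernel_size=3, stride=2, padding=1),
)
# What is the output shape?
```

Input: (1, 3, 104, 104) -> after Conv2d 5x5 stride=2: (1, 96, 52, 52) -> Output: (1, 96, 26, 26)

Answer: (1, 96, 26, 26)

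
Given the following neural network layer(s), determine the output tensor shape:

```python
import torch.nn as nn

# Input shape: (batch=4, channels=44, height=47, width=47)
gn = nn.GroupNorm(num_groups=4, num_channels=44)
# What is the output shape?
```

Input: (4, 44, 47, 47) -> Output: (4, 44, 47, 47)

Answer: (4, 44, 47, 47)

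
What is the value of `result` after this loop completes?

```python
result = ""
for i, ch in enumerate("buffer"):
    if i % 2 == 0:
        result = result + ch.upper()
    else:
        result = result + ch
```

Uppercase even positions in 'buffer'
`result` takes the values: "" → "B" → "Bu" → "BuF" → "BuFf" → "BuFfE" → "BuFfEr"

Answer: "BuFfEr"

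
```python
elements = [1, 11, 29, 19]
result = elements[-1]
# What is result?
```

Trace:
`elements = [1, 11, 29, 19]` → elements = [1, 11, 29, 19]
`result = elements[-1]` → result = 19
So result = 19

Answer: 19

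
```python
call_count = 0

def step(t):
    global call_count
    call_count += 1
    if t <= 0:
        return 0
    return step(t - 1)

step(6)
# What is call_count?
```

Linear recursion stepping by 1: 7 calls from t=6 down to ≤0.

Answer: 7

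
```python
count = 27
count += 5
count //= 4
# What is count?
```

Trace:
`count = 27` → count = 27
`count += 5` → count = 32
`count //= 4` → count = 8
So count = 8

Answer: 8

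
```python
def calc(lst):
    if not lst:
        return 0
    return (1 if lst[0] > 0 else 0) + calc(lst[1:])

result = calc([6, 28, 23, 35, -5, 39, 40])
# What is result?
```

Count of positive elements in [6, 28, 23, 35, -5, 39, 40] = 6

Answer: 6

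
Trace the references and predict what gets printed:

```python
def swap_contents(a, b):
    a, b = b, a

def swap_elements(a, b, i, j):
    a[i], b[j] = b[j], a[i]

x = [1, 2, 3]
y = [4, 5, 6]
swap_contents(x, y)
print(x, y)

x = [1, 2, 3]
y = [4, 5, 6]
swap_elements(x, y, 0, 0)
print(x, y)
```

Key concept: parameter rebinding vs mutation.
Step by step:
`x = [1, 2, 3]` → x = [1, 2, 3]
`y = [4, 5, 6]` → y = [4, 5, 6]
`swap_contents(x, y)` → no visible change to tracked variables
`print(x, y)` → prints [1, 2, 3] [4, 5, 6]
`x = [1, 2, 3]` → x = [1, 2, 3]
`y = [4, 5, 6]` → y = [4, 5, 6]
`swap_elements(x, y, 0, 0)` → x = [4, 2, 3]; y = [1, 5, 6]
`print(x, y)` → prints [4, 2, 3] [1, 5, 6]

Answer:
[1, 2, 3] [4, 5, 6]
[4, 2, 3] [1, 5, 6]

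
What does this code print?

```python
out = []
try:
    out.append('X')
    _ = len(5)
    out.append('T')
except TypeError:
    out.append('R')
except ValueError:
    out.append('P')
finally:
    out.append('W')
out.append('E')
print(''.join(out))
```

Execution trace: 'X' (try body) → 'R' (except TypeError) → 'W' (finally) → 'E' (after the try/except). Output: XRWE

Answer: XRWE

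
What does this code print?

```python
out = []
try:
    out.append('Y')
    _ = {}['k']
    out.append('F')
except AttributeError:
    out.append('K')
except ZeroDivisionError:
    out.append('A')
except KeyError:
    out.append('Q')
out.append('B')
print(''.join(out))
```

Execution trace: 'Y' (try body) → 'Q' (except KeyError) → 'B' (after the try/except). Output: YQB

Answer: YQB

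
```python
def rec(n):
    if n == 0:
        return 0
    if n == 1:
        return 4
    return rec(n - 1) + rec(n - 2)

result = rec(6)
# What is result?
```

Build up from base cases: rec(0)=0, rec(1)=4, rec(2)=4, rec(3)=8, rec(4)=12, rec(5)=20, rec(6)=32

Answer: 32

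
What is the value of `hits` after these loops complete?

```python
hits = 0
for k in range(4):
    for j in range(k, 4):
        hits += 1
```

Upper triangle: 4 + 3 + ... + 1
`hits` takes the values: 0 → 1 → 2 → 3 → 4 → 5 → 6 → 7 → 8 → 9 → 10

Answer: 10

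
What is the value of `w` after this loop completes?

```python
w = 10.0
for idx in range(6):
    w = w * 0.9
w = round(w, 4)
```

Exponential decay: 10.0 * 0.9^6
`w` takes the values: 10.0 → 9.0 → 8.1 → 7.29 → 6.561 → 5.9049 → 5.31441 → 5.3144

Answer: 5.3144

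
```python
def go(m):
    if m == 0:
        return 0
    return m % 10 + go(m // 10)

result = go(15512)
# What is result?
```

Sum of digits of 15512: 2 + 1 + 5 + 5 + 1 = 14

Answer: 14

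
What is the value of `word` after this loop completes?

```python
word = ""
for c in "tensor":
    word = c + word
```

Reverse 'tensor'
`word` takes the values: "" → "t" → "et" → "net" → "snet" → "osnet" → "rosnet"

Answer: "rosnet"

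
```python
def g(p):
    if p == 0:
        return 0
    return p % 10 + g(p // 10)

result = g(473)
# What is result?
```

Sum of digits of 473: 3 + 7 + 4 = 14

Answer: 14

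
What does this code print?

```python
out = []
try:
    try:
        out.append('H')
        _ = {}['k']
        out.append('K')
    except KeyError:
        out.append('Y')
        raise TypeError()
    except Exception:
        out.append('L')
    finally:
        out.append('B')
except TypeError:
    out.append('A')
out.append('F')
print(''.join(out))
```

Execution trace: 'H' (inner try body) → 'Y' (inner except KeyError) → 'B' (inner finally) → 'A' (outer except TypeError) → 'F' (after the try/except). Output: HYBAF

Answer: HYBAF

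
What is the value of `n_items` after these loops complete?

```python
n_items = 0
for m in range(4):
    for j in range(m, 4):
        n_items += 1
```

Upper triangle: 4 + 3 + ... + 1
`n_items` takes the values: 0 → 1 → 2 → 3 → 4 → 5 → 6 → 7 → 8 → 9 → 10

Answer: 10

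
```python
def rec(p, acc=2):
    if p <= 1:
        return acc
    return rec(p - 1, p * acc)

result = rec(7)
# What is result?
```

Accumulator trace (n, acc): (7, 2) -> (6, 14) -> (5, 84) -> (4, 420) -> (3, 1680) -> (2, 5040) -> (1, 10080) -> return 10080

Answer: 10080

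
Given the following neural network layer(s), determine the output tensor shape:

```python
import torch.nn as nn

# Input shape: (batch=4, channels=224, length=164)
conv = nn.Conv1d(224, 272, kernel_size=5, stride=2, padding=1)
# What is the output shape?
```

Input: (4, 224, 164) -> Output: (4, 272, 81)

Answer: (4, 272, 81)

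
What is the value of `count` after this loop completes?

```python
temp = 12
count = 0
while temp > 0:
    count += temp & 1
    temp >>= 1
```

Count set bits in 12 (binary: 0b1100)
`count` takes the values: 0 → 1 → 2

Answer: 2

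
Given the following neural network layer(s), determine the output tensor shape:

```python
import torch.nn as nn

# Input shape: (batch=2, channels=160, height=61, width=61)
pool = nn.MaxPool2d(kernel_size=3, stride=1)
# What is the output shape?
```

Input: (2, 160, 61, 61) -> Output: (2, 160, 59, 59)

Answer: (2, 160, 59, 59)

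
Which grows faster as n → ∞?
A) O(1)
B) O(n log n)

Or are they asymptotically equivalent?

O(1) vs O(n log n): Higher order terms dominate.

Answer: B) O(n log n) grows faster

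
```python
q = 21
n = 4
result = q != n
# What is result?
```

Trace:
`q = 21` → q = 21
`n = 4` → n = 4
`result = q != n` → result = True
So result = True

Answer: True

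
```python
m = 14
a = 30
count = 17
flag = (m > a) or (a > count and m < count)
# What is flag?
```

Trace:
`m = 14` → m = 14
`a = 30` → a = 30
`count = 17` → count = 17
`flag = (m > a) or (a > count and m < count)` → flag = True
So flag = True

Answer: True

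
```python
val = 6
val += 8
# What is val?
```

Trace:
`val = 6` → val = 6
`val += 8` → val = 14
So val = 14

Answer: 14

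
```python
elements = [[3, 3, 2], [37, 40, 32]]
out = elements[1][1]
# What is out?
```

Trace:
`elements = [[3, 3, 2], [37, 40, 32]]` → elements = [[3, 3, 2], [37, 40, 32]]
`out = elements[1][1]` → out = 40
So out = 40

Answer: 40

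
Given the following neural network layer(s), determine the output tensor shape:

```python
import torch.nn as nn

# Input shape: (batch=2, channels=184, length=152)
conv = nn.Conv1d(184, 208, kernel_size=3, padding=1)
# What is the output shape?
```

Input: (2, 184, 152) -> Output: (2, 208, 152)

Answer: (2, 208, 152)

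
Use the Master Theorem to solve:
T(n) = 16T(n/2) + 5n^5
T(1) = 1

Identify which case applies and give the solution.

a=16, b=2, f(n)=5n^5. log_2(16) = 4. Since c=5 > 4 and the regularity condition holds (16(n/2)^5 = (16/2^5)n^5 with 16/2^5 < 1), Case 3 applies: T(n) = Θ(f(n)) = O(n^5).

Answer: O(n^5) - Case 3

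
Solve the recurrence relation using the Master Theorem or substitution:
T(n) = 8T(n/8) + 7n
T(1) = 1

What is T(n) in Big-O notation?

By Master Theorem: a=8, b=8, f(n)=7n. Since log_8(8) = 1 and f(n) = Θ(n^1), Case 2 applies. T(n) = O(n log n).

Answer: O(n log n)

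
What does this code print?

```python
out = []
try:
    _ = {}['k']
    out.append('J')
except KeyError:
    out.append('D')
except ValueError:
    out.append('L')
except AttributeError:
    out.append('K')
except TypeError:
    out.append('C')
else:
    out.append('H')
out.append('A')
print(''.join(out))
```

Execution trace: 'D' (except KeyError) → 'A' (after the try/except). Output: DA

Answer: DA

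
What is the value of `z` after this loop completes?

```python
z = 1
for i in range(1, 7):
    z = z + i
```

Start at 1, add 1 through 6
`z` takes the values: 1 → 2 → 4 → 7 → 11 → 16 → 22

Answer: 22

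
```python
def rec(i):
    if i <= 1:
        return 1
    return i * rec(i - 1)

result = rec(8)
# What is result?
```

rec(8) = 8 * 7 * 6 * 5 * 4 * 3 * 2 * 1 = 40320

Answer: 40320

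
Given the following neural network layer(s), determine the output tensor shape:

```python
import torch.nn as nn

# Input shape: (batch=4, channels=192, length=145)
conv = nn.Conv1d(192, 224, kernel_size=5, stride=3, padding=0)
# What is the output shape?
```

Input: (4, 192, 145) -> Output: (4, 224, 47)

Answer: (4, 224, 47)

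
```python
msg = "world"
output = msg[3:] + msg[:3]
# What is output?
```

Trace:
`msg = "world"` → msg = 'world'
`output = msg[3:] + msg[:3]` → output = 'ldwor'
So output = 'ldwor'

Answer: 'ldwor'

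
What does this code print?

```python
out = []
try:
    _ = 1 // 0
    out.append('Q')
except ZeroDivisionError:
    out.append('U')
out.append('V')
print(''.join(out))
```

Execution trace: 'U' (except ZeroDivisionError) → 'V' (after the try/except). Output: UV

Answer: UV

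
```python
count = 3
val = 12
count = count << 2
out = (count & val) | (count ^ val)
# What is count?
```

Trace:
`count = 3` → count = 3
`val = 12` → val = 12
`count = count << 2` → count = 12
`out = (count & val) | (count ^ val)` → out = 12
So count = 12

Answer: 12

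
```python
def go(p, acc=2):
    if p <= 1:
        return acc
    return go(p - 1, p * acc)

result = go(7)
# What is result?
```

Accumulator trace (n, acc): (7, 2) -> (6, 14) -> (5, 84) -> (4, 420) -> (3, 1680) -> (2, 5040) -> (1, 10080) -> return 10080

Answer: 10080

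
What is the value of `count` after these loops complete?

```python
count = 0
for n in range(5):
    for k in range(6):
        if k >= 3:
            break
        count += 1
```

Inner breaks at 3, outer runs 5 times
`count` takes the values: 0 → 1 → 2 → 3 → 4 → 5 → 6 → 7 → 8 → 9 → 10 → 11 → 12 → 13 → 14 → 15

Answer: 15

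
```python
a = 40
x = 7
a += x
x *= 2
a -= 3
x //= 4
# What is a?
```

Trace:
`a = 40` → a = 40
`x = 7` → x = 7
`a += x` → a = 47
`x *= 2` → x = 14
`a -= 3` → a = 44
`x //= 4` → x = 3
So a = 44

Answer: 44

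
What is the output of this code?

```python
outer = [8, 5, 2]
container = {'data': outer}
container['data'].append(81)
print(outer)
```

Key concept: dict holds reference to list.
Step by step:
`outer = [8, 5, 2]` → outer = [8, 5, 2]
`container = {'data': outer}` → container = {'data': [8, 5, 2]}
`container['data'].append(81)` → outer = [8, 5, 2, 81]; container = {'data': [8, 5, 2, 81]}
`print(outer)` → prints [8, 5, 2, 81]

Answer: [8, 5, 2, 81]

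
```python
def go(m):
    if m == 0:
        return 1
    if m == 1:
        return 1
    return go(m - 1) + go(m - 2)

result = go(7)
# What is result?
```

Build up from base cases: go(0)=1, go(1)=1, go(2)=2, go(3)=3, go(4)=5, go(5)=8, go(6)=13, ..., go(7)=21

Answer: 21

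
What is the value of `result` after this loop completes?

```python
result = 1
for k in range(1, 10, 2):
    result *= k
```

Product of 1, 3, 5, ... up to 9
`result` takes the values: 1 → 3 → 15 → 105 → 945

Answer: 945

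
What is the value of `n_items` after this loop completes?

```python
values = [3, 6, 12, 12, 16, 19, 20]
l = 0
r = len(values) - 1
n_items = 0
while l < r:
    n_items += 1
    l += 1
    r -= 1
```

Iterations until pointers meet (list length 7)
`n_items` takes the values: 0 → 1 → 2 → 3

Answer: 3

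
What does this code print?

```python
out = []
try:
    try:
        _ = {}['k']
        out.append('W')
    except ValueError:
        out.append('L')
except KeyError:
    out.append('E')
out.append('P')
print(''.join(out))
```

Execution trace: 'E' (outer except KeyError) → 'P' (after the try/except). Output: EP

Answer: EP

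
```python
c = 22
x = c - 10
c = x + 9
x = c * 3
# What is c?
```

Trace:
`c = 22` → c = 22
`x = c - 10` → x = 12
`c = x + 9` → c = 21
`x = c * 3` → x = 63
So c = 21

Answer: 21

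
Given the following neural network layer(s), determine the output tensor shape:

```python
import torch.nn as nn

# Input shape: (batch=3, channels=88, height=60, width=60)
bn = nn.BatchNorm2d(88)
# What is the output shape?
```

Input: (3, 88, 60, 60) -> Output: (3, 88, 60, 60)

Answer: (3, 88, 60, 60)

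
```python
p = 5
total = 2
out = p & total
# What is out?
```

Trace:
`p = 5` → p = 5
`total = 2` → total = 2
`out = p & total` → out = 0
So out = 0

Answer: 0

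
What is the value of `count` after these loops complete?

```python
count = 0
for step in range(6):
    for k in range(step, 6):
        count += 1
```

Upper triangle: 6 + 5 + ... + 1
`count` takes the values: 0 → 1 → 2 → 3 → 4 → 5 → 6 → 7 → 8 → 9 → 10 → 11 → 12 → 13 → 14 → 15 → 16 → 17 → 18 → 19 → 20 → 21

Answer: 21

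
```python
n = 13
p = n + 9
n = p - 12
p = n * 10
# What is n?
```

Trace:
`n = 13` → n = 13
`p = n + 9` → p = 22
`n = p - 12` → n = 10
`p = n * 10` → p = 100
So n = 10

Answer: 10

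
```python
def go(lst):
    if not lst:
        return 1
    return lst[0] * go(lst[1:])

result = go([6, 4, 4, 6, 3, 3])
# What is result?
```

Product over [6, 4, 4, 6, 3, 3] = 6 * 4 * 4 * 6 * 3 * 3 = 5184

Answer: 5184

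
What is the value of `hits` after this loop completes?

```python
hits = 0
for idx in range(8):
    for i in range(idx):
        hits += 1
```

Triangle number: 0+1+2+...+7
`hits` takes the values: 0 → 1 → 2 → 3 → 4 → 5 → 6 → 7 → 8 → 9 → 10 → 11 → 12 → 13 → 14 → 15 → 16 → 17 → 18 → 19 → 20 → 21 → 22 → 23 → 24 → 25 → 26 → 27 → 28

Answer: 28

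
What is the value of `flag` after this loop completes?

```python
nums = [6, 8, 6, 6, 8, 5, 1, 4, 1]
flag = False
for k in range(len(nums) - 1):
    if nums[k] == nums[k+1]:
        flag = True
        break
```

Check consecutive duplicates in [6, 8, 6, 6, 8, 5, 1, 4, 1]
`flag` takes the values: False → True

Answer: True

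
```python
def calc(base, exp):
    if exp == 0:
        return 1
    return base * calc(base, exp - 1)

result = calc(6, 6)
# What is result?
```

calc(6, 6) = 6 * 6 * 6 * 6 * 6 * 6 = 46656

Answer: 46656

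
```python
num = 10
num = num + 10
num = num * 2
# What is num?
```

Trace:
`num = 10` → num = 10
`num = num + 10` → num = 20
`num = num * 2` → num = 40
So num = 40

Answer: 40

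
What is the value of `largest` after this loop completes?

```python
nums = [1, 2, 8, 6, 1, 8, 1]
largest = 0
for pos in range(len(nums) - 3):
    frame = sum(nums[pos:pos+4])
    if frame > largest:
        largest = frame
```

Max sum of 4-element window in [1, 2, 8, 6, 1, 8, 1]
`largest` takes the values: 0 → 17 → 23

Answer: 23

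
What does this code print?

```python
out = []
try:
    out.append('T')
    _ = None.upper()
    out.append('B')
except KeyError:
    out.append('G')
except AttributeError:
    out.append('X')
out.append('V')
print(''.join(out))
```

Execution trace: 'T' (try body) → 'X' (except AttributeError) → 'V' (after the try/except). Output: TXV

Answer: TXV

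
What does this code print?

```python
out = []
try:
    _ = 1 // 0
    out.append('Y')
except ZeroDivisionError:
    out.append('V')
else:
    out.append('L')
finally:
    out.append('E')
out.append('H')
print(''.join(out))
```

Execution trace: 'V' (except ZeroDivisionError) → 'E' (finally) → 'H' (after the try/except). Output: VEH

Answer: VEH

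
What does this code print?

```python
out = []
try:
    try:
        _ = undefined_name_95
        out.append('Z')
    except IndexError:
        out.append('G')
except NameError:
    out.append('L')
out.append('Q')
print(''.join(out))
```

Execution trace: 'L' (outer except NameError) → 'Q' (after the try/except). Output: LQ

Answer: LQ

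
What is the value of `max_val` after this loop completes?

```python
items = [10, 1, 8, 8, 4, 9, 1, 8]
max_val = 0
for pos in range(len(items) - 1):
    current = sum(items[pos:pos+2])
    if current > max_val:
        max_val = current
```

Max sum of 2-element window in [10, 1, 8, 8, 4, 9, 1, 8]
`max_val` takes the values: 0 → 11 → 16

Answer: 16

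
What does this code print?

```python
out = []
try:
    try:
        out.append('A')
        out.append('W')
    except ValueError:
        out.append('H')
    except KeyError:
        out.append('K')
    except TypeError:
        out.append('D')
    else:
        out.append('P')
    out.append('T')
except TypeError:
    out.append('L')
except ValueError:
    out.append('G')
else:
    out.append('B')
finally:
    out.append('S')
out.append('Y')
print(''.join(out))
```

Execution trace: 'A' (inner try body) → 'W' (inner try body, no exception) → 'P' (inner else) → 'T' (try body, no exception) → 'B' (else) → 'S' (finally) → 'Y' (after the try/except). Output: AWPTBSY

Answer: AWPTBSY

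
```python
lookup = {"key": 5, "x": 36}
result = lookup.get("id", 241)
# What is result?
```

Trace:
`lookup = {"key": 5, "x": 36}` → lookup = {'key': 5, 'x': 36}
`result = lookup.get("id", 241)` → result = 241
So result = 241

Answer: 241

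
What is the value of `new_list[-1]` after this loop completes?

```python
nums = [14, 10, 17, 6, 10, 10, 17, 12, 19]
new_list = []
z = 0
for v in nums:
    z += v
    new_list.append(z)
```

Cumulative sum ends at 115
`new_list` takes the values: [] → [14] → [14, 24] → [14, 24, 41] → [14, 24, 41, 47] → [14, 24, 41, 47, 57] → [14, 24, 41, 47, 57, 67] → [14, 24, 41, 47, 57, 67, 84] → [14, 24, 41, 47, 57, 67, 84, 96] → [14, 24, 41, 47, 57, 67, 84, 96, 115]
So `new_list[-1]` = 115

Answer: 115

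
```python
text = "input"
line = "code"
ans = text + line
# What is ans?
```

Trace:
`text = "input"` → text = 'input'
`line = "code"` → line = 'code'
`ans = text + line` → ans = 'inputcode'
So ans = 'inputcode'

Answer: 'inputcode'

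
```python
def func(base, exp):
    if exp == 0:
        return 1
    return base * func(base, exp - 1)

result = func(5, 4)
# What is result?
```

func(5, 4) = 5 * 5 * 5 * 5 = 625

Answer: 625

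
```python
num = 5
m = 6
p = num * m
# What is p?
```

Trace:
`num = 5` → num = 5
`m = 6` → m = 6
`p = num * m` → p = 30
So p = 30

Answer: 30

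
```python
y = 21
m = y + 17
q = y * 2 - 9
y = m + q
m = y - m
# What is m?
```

Trace:
`y = 21` → y = 21
`m = y + 17` → m = 38
`q = y * 2 - 9` → q = 33
`y = m + q` → y = 71
`m = y - m` → m = 33
So m = 33

Answer: 33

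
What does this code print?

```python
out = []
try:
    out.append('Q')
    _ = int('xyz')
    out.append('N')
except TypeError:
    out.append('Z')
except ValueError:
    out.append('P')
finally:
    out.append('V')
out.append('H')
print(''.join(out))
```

Execution trace: 'Q' (try body) → 'P' (except ValueError) → 'V' (finally) → 'H' (after the try/except). Output: QPVH

Answer: QPVH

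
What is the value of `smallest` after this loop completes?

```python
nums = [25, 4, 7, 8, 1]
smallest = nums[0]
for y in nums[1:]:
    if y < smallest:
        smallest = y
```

Minimum of [25, 4, 7, 8, 1]
`smallest` takes the values: 25 → 4 → 1

Answer: 1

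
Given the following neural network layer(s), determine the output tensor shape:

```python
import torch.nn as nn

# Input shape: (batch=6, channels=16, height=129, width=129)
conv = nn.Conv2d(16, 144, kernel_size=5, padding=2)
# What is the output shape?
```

Input: (6, 16, 129, 129) -> Output: (6, 144, 129, 129)

Answer: (6, 144, 129, 129)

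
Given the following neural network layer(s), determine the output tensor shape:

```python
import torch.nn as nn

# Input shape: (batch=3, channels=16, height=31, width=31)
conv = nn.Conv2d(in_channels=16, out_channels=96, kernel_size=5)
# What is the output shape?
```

Input: (3, 16, 31, 31) -> Output: (3, 96, 27, 27)

Answer: (3, 96, 27, 27)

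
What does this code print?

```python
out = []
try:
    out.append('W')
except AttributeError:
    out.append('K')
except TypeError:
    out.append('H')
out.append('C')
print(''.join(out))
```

Execution trace: 'W' (try body, no exception) → 'C' (after the try/except). Output: WC

Answer: WC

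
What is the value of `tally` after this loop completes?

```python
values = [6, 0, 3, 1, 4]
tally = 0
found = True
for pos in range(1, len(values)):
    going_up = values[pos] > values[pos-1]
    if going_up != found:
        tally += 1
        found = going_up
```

Count direction changes in [6, 0, 3, 1, 4]
`tally` takes the values: 0 → 1 → 2 → 3 → 4

Answer: 4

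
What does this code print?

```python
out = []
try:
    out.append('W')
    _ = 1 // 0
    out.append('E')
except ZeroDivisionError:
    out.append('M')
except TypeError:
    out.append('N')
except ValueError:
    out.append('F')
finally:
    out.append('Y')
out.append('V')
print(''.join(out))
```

Execution trace: 'W' (try body) → 'M' (except ZeroDivisionError) → 'Y' (finally) → 'V' (after the try/except). Output: WMYV

Answer: WMYV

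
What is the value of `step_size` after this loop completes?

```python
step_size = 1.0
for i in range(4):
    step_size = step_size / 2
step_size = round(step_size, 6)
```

Halving LR 4 times: 1 / 2^4
`step_size` takes the values: 1.0 → 0.5 → 0.25 → 0.125 → 0.0625

Answer: 0.0625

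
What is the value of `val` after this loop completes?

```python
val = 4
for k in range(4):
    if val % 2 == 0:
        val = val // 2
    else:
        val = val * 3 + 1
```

Collatz-style transformation from 4
`val` takes the values: 4 → 2 → 1 → 4 → 2

Answer: 2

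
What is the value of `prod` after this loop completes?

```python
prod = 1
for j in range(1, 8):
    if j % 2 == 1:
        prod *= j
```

Product of odd numbers 1 to 7
`prod` takes the values: 1 → 3 → 15 → 105

Answer: 105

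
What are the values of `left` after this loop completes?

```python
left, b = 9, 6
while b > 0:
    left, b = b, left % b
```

GCD of 9 and 6
`left` takes the values: 9 → 6 → 3

Answer: 3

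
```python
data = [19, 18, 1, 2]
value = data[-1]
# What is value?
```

Trace:
`data = [19, 18, 1, 2]` → data = [19, 18, 1, 2]
`value = data[-1]` → value = 2
So value = 2

Answer: 2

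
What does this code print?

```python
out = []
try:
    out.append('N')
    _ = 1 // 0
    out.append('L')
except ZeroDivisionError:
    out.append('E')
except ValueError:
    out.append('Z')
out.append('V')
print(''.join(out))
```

Execution trace: 'N' (try body) → 'E' (except ZeroDivisionError) → 'V' (after the try/except). Output: NEV

Answer: NEV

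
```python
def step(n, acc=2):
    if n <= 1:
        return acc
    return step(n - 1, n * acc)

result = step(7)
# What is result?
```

Accumulator trace (n, acc): (7, 2) -> (6, 14) -> (5, 84) -> (4, 420) -> (3, 1680) -> (2, 5040) -> (1, 10080) -> return 10080

Answer: 10080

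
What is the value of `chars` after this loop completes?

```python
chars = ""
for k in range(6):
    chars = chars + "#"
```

Repeat '#' 6 times
`chars` takes the values: "" → "#" → "##" → "###" → "####" → "#####" → "######"

Answer: "######"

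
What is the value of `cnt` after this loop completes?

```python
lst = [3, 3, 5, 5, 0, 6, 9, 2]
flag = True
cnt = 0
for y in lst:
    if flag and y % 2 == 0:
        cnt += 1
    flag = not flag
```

Count even values at even positions
`cnt` takes the values: 0 → 1

Answer: 1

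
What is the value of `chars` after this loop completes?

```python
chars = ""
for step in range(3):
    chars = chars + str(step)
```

Concatenate digits 0 to 2
`chars` takes the values: "" → "0" → "01" → "012"

Answer: "012"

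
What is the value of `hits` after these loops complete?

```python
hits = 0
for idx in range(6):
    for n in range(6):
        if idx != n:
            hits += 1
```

6² - 6 (exclude diagonal)
`hits` takes the values: 0 → 1 → 2 → 3 → 4 → 5 → 6 → 7 → 8 → 9 → 10 → 11 → 12 → 13 → 14 → 15 → 16 → 17 → 18 → 19 → 20 → 21 → 22 → 23 → 24 → 25 → 26 → 27 → 28 → 29 → 30

Answer: 30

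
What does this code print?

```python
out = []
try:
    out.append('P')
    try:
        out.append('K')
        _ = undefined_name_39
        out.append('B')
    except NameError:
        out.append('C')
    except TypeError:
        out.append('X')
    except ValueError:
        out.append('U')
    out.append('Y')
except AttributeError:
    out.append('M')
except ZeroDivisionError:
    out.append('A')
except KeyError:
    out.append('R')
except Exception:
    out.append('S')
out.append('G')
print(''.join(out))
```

Execution trace: 'P' (try body) → 'K' (inner try body) → 'C' (inner except NameError) → 'Y' (try body, no exception) → 'G' (after the try/except). Output: PKCYG

Answer: PKCYG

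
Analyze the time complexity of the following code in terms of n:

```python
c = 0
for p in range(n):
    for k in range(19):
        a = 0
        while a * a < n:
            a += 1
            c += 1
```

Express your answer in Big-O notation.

Each loop level contributes: n × 1 × √n. Multiplying the contributions gives O(n√n).

Answer: O(n√n)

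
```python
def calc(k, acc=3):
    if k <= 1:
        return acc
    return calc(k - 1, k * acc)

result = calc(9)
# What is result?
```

Accumulator trace (n, acc): (9, 3) -> (8, 27) -> (7, 216) -> (6, 1512) -> (5, 9072) -> (4, 45360) -> (3, 181440) -> (2, 544320) -> (1, 1088640) -> return 1088640

Answer: 1088640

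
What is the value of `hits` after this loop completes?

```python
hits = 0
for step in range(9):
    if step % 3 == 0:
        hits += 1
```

Count numbers divisible by 3 in range(9)
`hits` takes the values: 0 → 1 → 2 → 3

Answer: 3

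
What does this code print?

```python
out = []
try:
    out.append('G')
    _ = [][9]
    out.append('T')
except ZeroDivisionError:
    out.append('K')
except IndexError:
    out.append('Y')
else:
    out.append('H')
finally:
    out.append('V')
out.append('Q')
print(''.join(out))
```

Execution trace: 'G' (try body) → 'Y' (except IndexError) → 'V' (finally) → 'Q' (after the try/except). Output: GYVQ

Answer: GYVQ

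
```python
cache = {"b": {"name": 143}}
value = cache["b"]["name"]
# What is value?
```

Trace:
`cache = {"b": {"name": 143}}` → cache = {'b': {'name': 143}}
`value = cache["b"]["name"]` → value = 143
So value = 143

Answer: 143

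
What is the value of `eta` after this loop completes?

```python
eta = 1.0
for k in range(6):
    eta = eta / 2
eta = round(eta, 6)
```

Halving LR 6 times: 1 / 2^6
`eta` takes the values: 1.0 → 0.5 → 0.25 → 0.125 → 0.0625 → 0.03125 → 0.015625

Answer: 0.015625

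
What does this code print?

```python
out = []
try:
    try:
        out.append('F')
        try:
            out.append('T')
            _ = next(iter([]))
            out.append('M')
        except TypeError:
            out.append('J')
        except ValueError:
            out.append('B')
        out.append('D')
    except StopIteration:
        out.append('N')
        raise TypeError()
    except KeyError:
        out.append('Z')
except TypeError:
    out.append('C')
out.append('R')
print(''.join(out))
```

Execution trace: 'F' (try body) → 'T' (inner try body) → 'N' (except StopIteration) → 'C' (outer except TypeError) → 'R' (after the try/except). Output: FTNCR

Answer: FTNCR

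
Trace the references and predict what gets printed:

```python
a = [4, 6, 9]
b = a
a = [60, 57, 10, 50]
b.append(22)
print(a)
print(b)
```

Key concept: rebinding vs mutation: a is rebound to a new list, b still points at the original.
Step by step:
`a = [4, 6, 9]` → a = [4, 6, 9]
`b = a` → b = [4, 6, 9] (same object as a)
`a = [60, 57, 10, 50]` → a = [60, 57, 10, 50]
`b.append(22)` → b = [4, 6, 9, 22]
`print(a)` → prints [60, 57, 10, 50]
`print(b)` → prints [4, 6, 9, 22]

Answer:
[60, 57, 10, 50]
[4, 6, 9, 22]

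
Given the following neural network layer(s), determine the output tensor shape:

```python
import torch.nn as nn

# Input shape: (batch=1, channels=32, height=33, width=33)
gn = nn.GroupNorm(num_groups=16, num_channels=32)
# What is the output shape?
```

Input: (1, 32, 33, 33) -> Output: (1, 32, 33, 33)

Answer: (1, 32, 33, 33)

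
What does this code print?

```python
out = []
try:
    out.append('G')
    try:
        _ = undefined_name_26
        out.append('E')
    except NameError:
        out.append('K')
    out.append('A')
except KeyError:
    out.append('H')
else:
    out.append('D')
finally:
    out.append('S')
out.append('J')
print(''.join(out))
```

Execution trace: 'G' (try body) → 'K' (inner except NameError) → 'A' (try body, no exception) → 'D' (else) → 'S' (finally) → 'J' (after the try/except). Output: GKADSJ

Answer: GKADSJ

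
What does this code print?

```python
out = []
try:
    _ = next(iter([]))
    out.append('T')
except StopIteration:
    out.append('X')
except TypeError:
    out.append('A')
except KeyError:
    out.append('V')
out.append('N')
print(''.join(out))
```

Execution trace: 'X' (except StopIteration) → 'N' (after the try/except). Output: XN

Answer: XN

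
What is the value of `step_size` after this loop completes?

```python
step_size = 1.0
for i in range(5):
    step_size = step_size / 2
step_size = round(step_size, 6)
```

Halving LR 5 times: 1 / 2^5
`step_size` takes the values: 1.0 → 0.5 → 0.25 → 0.125 → 0.0625 → 0.03125

Answer: 0.03125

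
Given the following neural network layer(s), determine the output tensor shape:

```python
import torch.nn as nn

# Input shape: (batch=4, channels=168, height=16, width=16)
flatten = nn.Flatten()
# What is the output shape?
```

Input: (4, 168, 16, 16) -> Output: (4, 43008)

Answer: (4, 43008)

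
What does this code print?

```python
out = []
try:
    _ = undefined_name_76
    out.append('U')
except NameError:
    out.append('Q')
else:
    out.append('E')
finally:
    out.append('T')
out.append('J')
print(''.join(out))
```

Execution trace: 'Q' (except NameError) → 'T' (finally) → 'J' (after the try/except). Output: QTJ

Answer: QTJ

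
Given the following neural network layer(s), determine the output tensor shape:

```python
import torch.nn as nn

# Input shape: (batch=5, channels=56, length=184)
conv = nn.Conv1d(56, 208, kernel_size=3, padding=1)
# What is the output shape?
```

Input: (5, 56, 184) -> Output: (5, 208, 184)

Answer: (5, 208, 184)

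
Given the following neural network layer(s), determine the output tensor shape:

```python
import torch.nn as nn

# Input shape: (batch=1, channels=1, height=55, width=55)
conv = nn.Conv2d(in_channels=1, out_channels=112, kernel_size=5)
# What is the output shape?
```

Input: (1, 1, 55, 55) -> Output: (1, 112, 51, 51)

Answer: (1, 112, 51, 51)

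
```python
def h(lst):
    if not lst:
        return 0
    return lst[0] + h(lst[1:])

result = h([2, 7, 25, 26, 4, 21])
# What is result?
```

2 + 7 + 25 + 26 + 4 + 21 + 0 = 85

Answer: 85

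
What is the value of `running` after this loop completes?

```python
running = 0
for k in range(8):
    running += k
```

Sum of 0 to 7 = 28
`running` takes the values: 0 → 1 → 3 → 6 → 10 → 15 → 21 → 28

Answer: 28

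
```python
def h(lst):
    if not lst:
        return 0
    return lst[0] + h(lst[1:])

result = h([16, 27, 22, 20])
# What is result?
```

16 + 27 + 22 + 20 + 0 = 85

Answer: 85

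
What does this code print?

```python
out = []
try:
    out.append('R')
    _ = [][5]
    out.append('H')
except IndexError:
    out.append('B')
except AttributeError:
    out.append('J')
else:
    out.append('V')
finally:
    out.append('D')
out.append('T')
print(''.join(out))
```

Execution trace: 'R' (try body) → 'B' (except IndexError) → 'D' (finally) → 'T' (after the try/except). Output: RBDT

Answer: RBDT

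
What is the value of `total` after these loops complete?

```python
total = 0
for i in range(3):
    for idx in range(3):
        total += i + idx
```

Sum of all i+idx for i,idx in 3x3
`total` takes the values: 0 → 1 → 3 → 4 → 6 → 9 → 11 → 14 → 18

Answer: 18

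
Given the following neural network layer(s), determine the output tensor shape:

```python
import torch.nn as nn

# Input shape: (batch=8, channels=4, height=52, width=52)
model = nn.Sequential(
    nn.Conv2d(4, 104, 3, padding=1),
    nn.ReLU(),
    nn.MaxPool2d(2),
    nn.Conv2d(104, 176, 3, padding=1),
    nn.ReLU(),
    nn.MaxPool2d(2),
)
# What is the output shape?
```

Input: (8, 4, 52, 52) -> after first Conv2d: (8, 104, 52, 52) -> after first MaxPool2d: (8, 104, 26, 26) -> after second Conv2d: (8, 176, 26, 26) -> Output: (8, 176, 13, 13)

Answer: (8, 176, 13, 13)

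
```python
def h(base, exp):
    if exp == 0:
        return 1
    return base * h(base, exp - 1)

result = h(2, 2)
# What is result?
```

h(2, 2) = 2 * 2 = 4

Answer: 4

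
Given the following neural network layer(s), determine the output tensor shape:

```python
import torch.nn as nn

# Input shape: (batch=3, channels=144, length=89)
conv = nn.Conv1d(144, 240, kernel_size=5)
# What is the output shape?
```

Input: (3, 144, 89) -> Output: (3, 240, 85)

Answer: (3, 240, 85)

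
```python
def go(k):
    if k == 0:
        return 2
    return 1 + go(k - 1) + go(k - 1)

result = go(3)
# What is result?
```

go(k) = 1 + 2·go(k-1), go(0)=2. Closed form: (2+1)·2^3 - 1 = 23.

Answer: 23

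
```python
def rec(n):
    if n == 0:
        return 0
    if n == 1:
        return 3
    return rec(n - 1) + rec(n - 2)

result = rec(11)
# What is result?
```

Build up from base cases: rec(0)=0, rec(1)=3, rec(2)=3, rec(3)=6, rec(4)=9, rec(5)=15, rec(6)=24, ..., rec(11)=267

Answer: 267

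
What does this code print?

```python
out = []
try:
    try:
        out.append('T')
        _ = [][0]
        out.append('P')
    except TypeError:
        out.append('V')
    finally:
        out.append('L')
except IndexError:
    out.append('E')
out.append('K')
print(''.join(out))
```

Execution trace: 'T' (try body) → 'L' (finally) → 'E' (outer except IndexError) → 'K' (after the try/except). Output: TLEK

Answer: TLEK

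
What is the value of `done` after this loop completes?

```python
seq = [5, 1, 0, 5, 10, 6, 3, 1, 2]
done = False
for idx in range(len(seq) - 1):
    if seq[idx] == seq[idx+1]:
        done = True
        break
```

Check consecutive duplicates in [5, 1, 0, 5, 10, 6, 3, 1, 2]
`done` takes the values: False

Answer: False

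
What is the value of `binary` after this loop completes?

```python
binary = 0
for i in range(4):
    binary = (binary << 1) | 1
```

Build 4 consecutive 1-bits: 0b1111
`binary` takes the values: 0 → 1 → 3 → 7 → 15

Answer: 15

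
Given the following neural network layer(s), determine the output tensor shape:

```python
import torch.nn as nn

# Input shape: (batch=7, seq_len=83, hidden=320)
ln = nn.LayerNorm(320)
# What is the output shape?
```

Input: (7, 83, 320) -> Output: (7, 83, 320)

Answer: (7, 83, 320)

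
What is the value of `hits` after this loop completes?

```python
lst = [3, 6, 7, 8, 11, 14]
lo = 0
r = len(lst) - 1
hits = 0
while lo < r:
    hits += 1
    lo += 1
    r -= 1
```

Iterations until pointers meet (list length 6)
`hits` takes the values: 0 → 1 → 2 → 3

Answer: 3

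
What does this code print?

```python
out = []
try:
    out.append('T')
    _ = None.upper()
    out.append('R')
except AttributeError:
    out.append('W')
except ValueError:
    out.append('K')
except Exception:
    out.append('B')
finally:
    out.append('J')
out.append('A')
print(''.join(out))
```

Execution trace: 'T' (try body) → 'W' (except AttributeError) → 'J' (finally) → 'A' (after the try/except). Output: TWJA

Answer: TWJA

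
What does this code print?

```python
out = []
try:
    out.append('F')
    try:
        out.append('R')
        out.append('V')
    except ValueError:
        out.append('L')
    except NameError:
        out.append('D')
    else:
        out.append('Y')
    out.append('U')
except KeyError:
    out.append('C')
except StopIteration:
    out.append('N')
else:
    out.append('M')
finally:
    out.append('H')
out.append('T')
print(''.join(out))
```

Execution trace: 'F' (try body) → 'R' (inner try body) → 'V' (inner try body, no exception) → 'Y' (inner else) → 'U' (try body, no exception) → 'M' (else) → 'H' (finally) → 'T' (after the try/except). Output: FRVYUMHT

Answer: FRVYUMHT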